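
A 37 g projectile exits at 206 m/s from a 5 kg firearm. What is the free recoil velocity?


v_recoil = m_p * v_p / m_gun = 0.037 * 206 / 5 = 1.524 m/s

1.524 m/s


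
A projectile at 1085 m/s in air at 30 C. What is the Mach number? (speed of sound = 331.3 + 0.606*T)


a = 331.3 + 0.606*(30) = 349.48 m/s
M = v/a = 1085/349.48 = 3.105

3.105


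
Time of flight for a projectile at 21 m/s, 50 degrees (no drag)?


T = 2*v0*sin(theta)/g = 2*21*sin(50°)/9.81 = 3.28 s

3.28 s


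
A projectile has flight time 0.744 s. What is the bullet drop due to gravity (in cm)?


drop = 0.5*g*t^2 = 0.5*9.81*0.744^2 = 2.71509 m ≈ 271.5 cm

271.5 cm


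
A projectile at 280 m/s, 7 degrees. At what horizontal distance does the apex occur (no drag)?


R = v0^2*sin(2*theta)/g = 280^2*sin(2*7°)/9.81 = 1933.4 m
apex_dist = R/2 = 1933.4/2 = 966.7 m

966.7 m


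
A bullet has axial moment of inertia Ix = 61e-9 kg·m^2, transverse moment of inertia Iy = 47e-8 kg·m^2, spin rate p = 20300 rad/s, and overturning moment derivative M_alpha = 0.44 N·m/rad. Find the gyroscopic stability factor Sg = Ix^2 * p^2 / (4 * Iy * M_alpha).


Sg = Ix^2 * p^2 / (4 * Iy * M_alpha) = (61e-9)^2 * 20300^2 / (4 * 47e-8 * 0.44) = 1.854

1.854


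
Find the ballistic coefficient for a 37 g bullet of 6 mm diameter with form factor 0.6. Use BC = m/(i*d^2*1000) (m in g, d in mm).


BC = m/(i*d^2*1000) = 37/(0.6 * 6^2 * 1000) = 0.001713

0.001713


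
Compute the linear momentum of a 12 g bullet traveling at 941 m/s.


p = m*v = 0.012*941 = 11.29 kg·m/s

11.29 kg·m/s


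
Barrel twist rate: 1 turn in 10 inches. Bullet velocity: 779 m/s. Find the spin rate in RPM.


twist_m = 10*0.0254 = 0.254 m
spin = v/twist = 779/0.254 = 3066.929 rev/s
RPM = spin*60 = 3066.929*60 ≈ 184016 RPM

184016 RPM


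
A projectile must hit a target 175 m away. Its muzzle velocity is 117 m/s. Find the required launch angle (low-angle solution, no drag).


sin(2*theta) = R*g/v0^2 = 175*9.81/117^2 = 0.125411, theta = arcsin(0.125411)/2 = 3.602°

3.602 degrees


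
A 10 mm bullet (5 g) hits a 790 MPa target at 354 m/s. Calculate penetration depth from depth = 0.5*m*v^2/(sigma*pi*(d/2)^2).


A = pi*(d/2)^2 = pi*(10/2)^2 = 78.5398 mm^2
E = 0.5*m*v^2 = 0.5*0.005*354^2 = 313.29 J
depth = E/(sigma*A) = 313.29 J / (790 MPa * 78.5398 mm^2) = 313.29/(790 * 78.5398) m = 0.00504928 m ≈ 5.049 mm

5.049 mm


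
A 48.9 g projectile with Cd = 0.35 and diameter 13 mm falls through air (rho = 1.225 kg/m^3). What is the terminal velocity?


A = pi*(d/2)^2 = pi*(13/2000)^2 = 1.32732e-04 m^2
vt = sqrt(2mg/(Cd*rho*A)) = sqrt(2*0.0489*9.81/(0.35 * 1.225 * 1.32732e-04)) = 129.8 m/s

129.8 m/s


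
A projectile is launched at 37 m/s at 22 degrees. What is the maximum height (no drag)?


H = (v0*sin(theta))^2 / (2g) = (37*sin(22°))^2 / (2*9.81) = 9.792 m

9.792 m


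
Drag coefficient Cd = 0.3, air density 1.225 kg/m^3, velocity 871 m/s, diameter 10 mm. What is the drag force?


A = pi*(d/2)^2 = pi*(10/2000)^2 = 7.85398e-05 m^2
Fd = 0.5*Cd*rho*A*v^2 = 0.5*0.3*1.225*7.85398e-05*871^2 = 10.95 N

10.95 N


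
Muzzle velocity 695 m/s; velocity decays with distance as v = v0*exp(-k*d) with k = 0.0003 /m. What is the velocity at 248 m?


v = v0*exp(-k*d) = 695*exp(-0.0003*248) = 645.2 m/s

645.2 m/s


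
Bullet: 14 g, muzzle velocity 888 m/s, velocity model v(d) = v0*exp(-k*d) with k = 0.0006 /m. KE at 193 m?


v = v0*exp(-k*d) = 888*exp(-0.0006*193) = 790.9 m/s
E = 0.5*m*v^2 = 0.5*0.014*790.9^2 = 4379 J

4379 J


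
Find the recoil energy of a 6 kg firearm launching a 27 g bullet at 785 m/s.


v_r = m_p*v_p/m_gun = 0.027*785/6 = 3.5325 m/s, E_r = 0.5*m_gun*v_r^2 = 0.5*6*3.5325^2 = 37.44 J

37.44 J


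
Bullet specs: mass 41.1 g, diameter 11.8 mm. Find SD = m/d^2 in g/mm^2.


SD = m/d^2 = 41.1/11.8^2 = 0.2952 g/mm^2

0.2952 g/mm^2


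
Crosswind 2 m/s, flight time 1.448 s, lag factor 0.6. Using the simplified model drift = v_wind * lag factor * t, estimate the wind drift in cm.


drift = v_wind * lag * t = 2 * 0.6 * 1.448 = 1.7376 m ≈ 173.8 cm

173.8 cm


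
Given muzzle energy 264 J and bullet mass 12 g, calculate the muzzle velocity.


v = sqrt(2*E/m) = sqrt(2*264/0.012) = 209.8 m/s

209.8 m/s


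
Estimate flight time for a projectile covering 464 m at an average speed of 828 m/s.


t = d/v = 464/828 = 0.5604 s

0.5604 s


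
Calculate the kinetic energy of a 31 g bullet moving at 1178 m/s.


E = 0.5*m*v^2 = 0.5*0.031*1178^2 = 21509 J

21509 J


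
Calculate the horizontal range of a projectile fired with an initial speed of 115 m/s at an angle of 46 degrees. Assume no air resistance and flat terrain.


R = v0^2 * sin(2*theta) / g = 115^2 * sin(2*46°) / 9.81 = 1347 m

1347 m


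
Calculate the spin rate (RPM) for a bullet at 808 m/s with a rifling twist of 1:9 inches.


twist_m = 9*0.0254 = 0.2286 m
spin = v/twist = 808/0.2286 = 3534.558 rev/s
RPM = spin*60 = 3534.558*60 ≈ 212073 RPM

212073 RPM


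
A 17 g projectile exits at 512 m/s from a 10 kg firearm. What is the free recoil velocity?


v_recoil = m_p * v_p / m_gun = 0.017 * 512 / 10 = 0.8704 m/s

0.8704 m/s


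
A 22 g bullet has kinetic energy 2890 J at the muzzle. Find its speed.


v = sqrt(2*E/m) = sqrt(2*2890/0.022) = 512.6 m/s

512.6 m/s


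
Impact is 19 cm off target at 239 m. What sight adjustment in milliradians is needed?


1 mrad subtends 1 cm per 10 m of range, so adj = error_cm / (dist_m / 10) = 19 / (239/10) = 0.795 mrad

0.795 mrad


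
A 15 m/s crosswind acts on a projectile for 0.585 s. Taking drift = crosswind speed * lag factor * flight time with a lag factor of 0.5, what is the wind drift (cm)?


drift = v_wind * lag * t = 15 * 0.5 * 0.585 = 4.3875 m ≈ 438.7 cm

438.7 cm


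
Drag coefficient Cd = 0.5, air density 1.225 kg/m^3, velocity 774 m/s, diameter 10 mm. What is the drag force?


A = pi*(d/2)^2 = pi*(10/2000)^2 = 7.85398e-05 m^2
Fd = 0.5*Cd*rho*A*v^2 = 0.5*0.5*1.225*7.85398e-05*774^2 = 14.41 N

14.41 N


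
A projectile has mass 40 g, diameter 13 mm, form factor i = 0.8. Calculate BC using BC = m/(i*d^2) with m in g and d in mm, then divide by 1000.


BC = m/(i*d^2*1000) = 40/(0.8 * 13^2 * 1000) = 0.0002959

0.0002959


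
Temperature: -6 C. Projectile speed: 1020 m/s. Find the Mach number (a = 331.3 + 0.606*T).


a = 331.3 + 0.606*(-6) = 327.664 m/s
M = v/a = 1020/327.664 = 3.113

3.113


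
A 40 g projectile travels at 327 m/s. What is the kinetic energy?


E = 0.5*m*v^2 = 0.5*0.04*327^2 = 2139 J

2139 J


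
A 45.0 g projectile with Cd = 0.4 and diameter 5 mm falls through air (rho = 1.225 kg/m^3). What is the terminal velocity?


A = pi*(d/2)^2 = pi*(5/2000)^2 = 1.96350e-05 m^2
vt = sqrt(2mg/(Cd*rho*A)) = sqrt(2*0.045*9.81/(0.4 * 1.225 * 1.96350e-05)) = 302.9 m/s

302.9 m/s


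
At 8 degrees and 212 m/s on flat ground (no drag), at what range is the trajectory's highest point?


R = v0^2*sin(2*theta)/g = 212^2*sin(2*8°)/9.81 = 1262.82 m
apex_dist = R/2 = 1262.82/2 = 631.4 m

631.4 m


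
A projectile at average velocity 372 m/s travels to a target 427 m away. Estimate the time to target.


t = d/v = 427/372 = 1.148 s

1.148 s


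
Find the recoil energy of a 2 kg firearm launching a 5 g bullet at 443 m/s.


v_r = m_p*v_p/m_gun = 0.005*443/2 = 1.1075 m/s, E_r = 0.5*m_gun*v_r^2 = 0.5*2*1.1075^2 = 1.227 J

1.227 J


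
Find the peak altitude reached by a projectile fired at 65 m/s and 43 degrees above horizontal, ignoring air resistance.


H = (v0*sin(theta))^2 / (2g) = (65*sin(43°))^2 / (2*9.81) = 100.2 m

100.2 m


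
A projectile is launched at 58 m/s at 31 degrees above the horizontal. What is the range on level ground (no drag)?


R = v0^2 * sin(2*theta) / g = 58^2 * sin(2*31°) / 9.81 = 302.8 m

302.8 m


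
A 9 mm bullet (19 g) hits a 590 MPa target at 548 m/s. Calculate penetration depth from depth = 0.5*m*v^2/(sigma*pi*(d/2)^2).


A = pi*(d/2)^2 = pi*(9/2)^2 = 63.6173 mm^2
E = 0.5*m*v^2 = 0.5*0.019*548^2 = 2852.89 J
depth = E/(sigma*A) = 2852.89 J / (590 MPa * 63.6173 mm^2) = 2852.89/(590 * 63.6173) m = 0.0760077 m ≈ 76.01 mm

76.01 mm


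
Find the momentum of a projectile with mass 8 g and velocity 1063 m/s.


p = m*v = 0.008*1063 = 8.504 kg·m/s

8.504 kg·m/s


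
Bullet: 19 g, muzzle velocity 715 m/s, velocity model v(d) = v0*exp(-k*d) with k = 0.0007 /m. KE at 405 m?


v = v0*exp(-k*d) = 715*exp(-0.0007*405) = 538.497 m/s
E = 0.5*m*v^2 = 0.5*0.019*538.497^2 = 2755 J

2755 J


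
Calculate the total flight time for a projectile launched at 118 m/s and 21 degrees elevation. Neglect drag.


T = 2*v0*sin(theta)/g = 2*118*sin(21°)/9.81 = 8.621 s

8.621 s


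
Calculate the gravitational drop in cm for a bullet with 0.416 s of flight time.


drop = 0.5*g*t^2 = 0.5*9.81*0.416^2 = 0.84884 m ≈ 84.88 cm

84.88 cm


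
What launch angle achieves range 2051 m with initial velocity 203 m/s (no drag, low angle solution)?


sin(2*theta) = R*g/v0^2 = 2051*9.81/203^2 = 0.48825, theta = arcsin(0.48825)/2 = 14.61°

14.61 degrees


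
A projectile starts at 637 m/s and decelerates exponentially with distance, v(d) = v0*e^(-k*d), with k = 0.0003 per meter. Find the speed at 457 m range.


v = v0*exp(-k*d) = 637*exp(-0.0003*457) = 555.4 m/s

555.4 m/s


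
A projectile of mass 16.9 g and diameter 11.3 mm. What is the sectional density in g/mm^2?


SD = m/d^2 = 16.9/11.3^2 = 0.1324 g/mm^2

0.1324 g/mm^2


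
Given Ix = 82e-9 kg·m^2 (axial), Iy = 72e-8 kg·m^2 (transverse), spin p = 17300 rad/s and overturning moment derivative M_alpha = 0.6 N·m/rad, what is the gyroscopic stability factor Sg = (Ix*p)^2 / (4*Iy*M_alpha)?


Sg = Ix^2 * p^2 / (4 * Iy * M_alpha) = (82e-9)^2 * 17300^2 / (4 * 72e-8 * 0.6) = 1.165

1.165


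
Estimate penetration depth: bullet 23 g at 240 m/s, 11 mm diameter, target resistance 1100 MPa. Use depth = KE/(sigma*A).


A = pi*(d/2)^2 = pi*(11/2)^2 = 95.0332 mm^2
E = 0.5*m*v^2 = 0.5*0.023*240^2 = 662.4 J
depth = E/(sigma*A) = 662.4 J / (1100 MPa * 95.0332 mm^2) = 662.4/(1100 * 95.0332) m = 0.00633654 m ≈ 6.337 mm

6.337 mm


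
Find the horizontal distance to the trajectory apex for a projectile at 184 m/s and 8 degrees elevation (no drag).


R = v0^2*sin(2*theta)/g = 184^2*sin(2*8°)/9.81 = 951.272 m
apex_dist = R/2 = 951.272/2 = 475.6 m

475.6 m


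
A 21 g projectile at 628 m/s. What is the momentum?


p = m*v = 0.021*628 = 13.19 kg·m/s

13.19 kg·m/s


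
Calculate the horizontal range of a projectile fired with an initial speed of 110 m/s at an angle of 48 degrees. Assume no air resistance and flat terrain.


R = v0^2 * sin(2*theta) / g = 110^2 * sin(2*48°) / 9.81 = 1227 m

1227 m


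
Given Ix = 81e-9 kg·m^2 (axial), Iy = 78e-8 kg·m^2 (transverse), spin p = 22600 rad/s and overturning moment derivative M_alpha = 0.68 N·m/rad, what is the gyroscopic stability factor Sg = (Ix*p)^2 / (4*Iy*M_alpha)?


Sg = Ix^2 * p^2 / (4 * Iy * M_alpha) = (81e-9)^2 * 22600^2 / (4 * 78e-8 * 0.68) = 1.58

1.58


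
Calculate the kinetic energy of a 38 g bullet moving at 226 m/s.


E = 0.5*m*v^2 = 0.5*0.038*226^2 = 970.4 J

970.4 J


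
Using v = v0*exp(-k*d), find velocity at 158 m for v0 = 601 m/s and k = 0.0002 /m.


v = v0*exp(-k*d) = 601*exp(-0.0002*158) = 582.3 m/s

582.3 m/s


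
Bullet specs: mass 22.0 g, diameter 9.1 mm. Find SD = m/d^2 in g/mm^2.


SD = m/d^2 = 22.0/9.1^2 = 0.2657 g/mm^2

0.2657 g/mm^2


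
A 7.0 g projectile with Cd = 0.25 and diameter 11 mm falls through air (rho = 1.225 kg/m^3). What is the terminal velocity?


A = pi*(d/2)^2 = pi*(11/2000)^2 = 9.50332e-05 m^2
vt = sqrt(2mg/(Cd*rho*A)) = sqrt(2*0.007*9.81/(0.25 * 1.225 * 9.50332e-05)) = 68.69 m/s

68.69 m/s


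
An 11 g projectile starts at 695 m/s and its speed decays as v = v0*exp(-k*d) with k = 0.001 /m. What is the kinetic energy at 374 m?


v = v0*exp(-k*d) = 695*exp(-0.001*374) = 478.144 m/s
E = 0.5*m*v^2 = 0.5*0.011*478.144^2 = 1257 J

1257 J


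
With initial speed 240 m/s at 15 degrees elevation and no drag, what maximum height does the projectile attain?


H = (v0*sin(theta))^2 / (2g) = (240*sin(15°))^2 / (2*9.81) = 196.7 m

196.7 m


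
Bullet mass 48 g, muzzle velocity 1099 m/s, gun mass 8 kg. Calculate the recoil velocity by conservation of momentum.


v_recoil = m_p * v_p / m_gun = 0.048 * 1099 / 8 = 6.594 m/s

6.594 m/s


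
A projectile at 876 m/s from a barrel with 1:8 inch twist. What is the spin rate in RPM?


twist_m = 8*0.0254 = 0.2032 m
spin = v/twist = 876/0.2032 = 4311.024 rev/s
RPM = spin*60 = 4311.024*60 ≈ 258661 RPM

258661 RPM


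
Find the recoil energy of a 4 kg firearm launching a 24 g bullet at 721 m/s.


v_r = m_p*v_p/m_gun = 0.024*721/4 = 4.326 m/s, E_r = 0.5*m_gun*v_r^2 = 0.5*4*4.326^2 = 37.43 J

37.43 J


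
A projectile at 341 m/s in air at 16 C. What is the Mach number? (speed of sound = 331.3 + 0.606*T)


a = 331.3 + 0.606*(16) = 340.996 m/s
M = v/a = 341/340.996 = 1

1


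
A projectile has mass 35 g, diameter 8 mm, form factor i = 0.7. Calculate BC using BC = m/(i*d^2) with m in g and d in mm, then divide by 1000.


BC = m/(i*d^2*1000) = 35/(0.7 * 8^2 * 1000) = 0.0007813

0.0007813


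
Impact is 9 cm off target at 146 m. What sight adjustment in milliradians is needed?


1 mrad subtends 1 cm per 10 m of range, so adj = error_cm / (dist_m / 10) = 9 / (146/10) = 0.6164 mrad

0.6164 mrad


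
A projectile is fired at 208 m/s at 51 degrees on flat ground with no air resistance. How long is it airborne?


T = 2*v0*sin(theta)/g = 2*208*sin(51°)/9.81 = 32.96 s

32.96 s


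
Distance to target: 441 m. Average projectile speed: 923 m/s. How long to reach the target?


t = d/v = 441/923 = 0.4778 s

0.4778 s


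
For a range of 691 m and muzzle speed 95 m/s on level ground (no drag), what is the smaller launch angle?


sin(2*theta) = R*g/v0^2 = 691*9.81/95^2 = 0.751104, theta = arcsin(0.751104)/2 = 24.34°

24.34 degrees


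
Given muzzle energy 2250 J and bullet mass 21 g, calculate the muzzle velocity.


v = sqrt(2*E/m) = sqrt(2*2250/0.021) = 462.9 m/s

462.9 m/s


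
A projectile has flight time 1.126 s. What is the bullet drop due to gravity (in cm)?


drop = 0.5*g*t^2 = 0.5*9.81*1.126^2 = 6.21893 m ≈ 621.9 cm

621.9 cm


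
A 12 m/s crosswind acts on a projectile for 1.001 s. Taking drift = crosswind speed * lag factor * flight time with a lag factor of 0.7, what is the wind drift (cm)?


drift = v_wind * lag * t = 12 * 0.7 * 1.001 = 8.4084 m ≈ 840.8 cm

840.8 cm


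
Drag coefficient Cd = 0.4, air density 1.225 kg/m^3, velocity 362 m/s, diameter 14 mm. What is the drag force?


A = pi*(d/2)^2 = pi*(14/2000)^2 = 1.53938e-04 m^2
Fd = 0.5*Cd*rho*A*v^2 = 0.5*0.4*1.225*1.53938e-04*362^2 = 4.942 N

4.942 N


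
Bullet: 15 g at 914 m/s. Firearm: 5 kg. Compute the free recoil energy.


v_r = m_p*v_p/m_gun = 0.015*914/5 = 2.742 m/s, E_r = 0.5*m_gun*v_r^2 = 0.5*5*2.742^2 = 18.8 J

18.8 J


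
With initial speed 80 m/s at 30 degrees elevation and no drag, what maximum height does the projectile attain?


H = (v0*sin(theta))^2 / (2g) = (80*sin(30°))^2 / (2*9.81) = 81.55 m

81.55 m


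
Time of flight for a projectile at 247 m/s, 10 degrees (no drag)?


T = 2*v0*sin(theta)/g = 2*247*sin(10°)/9.81 = 8.744 s

8.744 s


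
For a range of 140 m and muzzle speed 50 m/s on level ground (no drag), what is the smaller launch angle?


sin(2*theta) = R*g/v0^2 = 140*9.81/50^2 = 0.54936, theta = arcsin(0.54936)/2 = 16.66°

16.66 degrees


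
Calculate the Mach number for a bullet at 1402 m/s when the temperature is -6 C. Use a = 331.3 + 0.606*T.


a = 331.3 + 0.606*(-6) = 327.664 m/s
M = v/a = 1402/327.664 = 4.279

4.279


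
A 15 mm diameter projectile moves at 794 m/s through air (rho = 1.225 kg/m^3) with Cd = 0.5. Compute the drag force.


A = pi*(d/2)^2 = pi*(15/2000)^2 = 1.76715e-04 m^2
Fd = 0.5*Cd*rho*A*v^2 = 0.5*0.5*1.225*1.76715e-04*794^2 = 34.12 N

34.12 N


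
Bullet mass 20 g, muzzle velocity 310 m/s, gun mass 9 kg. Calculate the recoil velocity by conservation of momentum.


v_recoil = m_p * v_p / m_gun = 0.02 * 310 / 9 = 0.6889 m/s

0.6889 m/s


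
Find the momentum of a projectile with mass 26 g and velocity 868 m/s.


p = m*v = 0.026*868 = 22.57 kg·m/s

22.57 kg·m/s


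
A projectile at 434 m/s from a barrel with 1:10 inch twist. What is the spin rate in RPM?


twist_m = 10*0.0254 = 0.254 m
spin = v/twist = 434/0.254 = 1708.661 rev/s
RPM = spin*60 = 1708.661*60 ≈ 102520 RPM

102520 RPM


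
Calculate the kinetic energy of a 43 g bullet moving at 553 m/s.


E = 0.5*m*v^2 = 0.5*0.043*553^2 = 6575 J

6575 J


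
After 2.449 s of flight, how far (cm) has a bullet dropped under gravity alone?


drop = 0.5*g*t^2 = 0.5*9.81*2.449^2 = 29.4182 m ≈ 2942 cm

2942 cm


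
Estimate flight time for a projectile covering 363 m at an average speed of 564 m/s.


t = d/v = 363/564 = 0.6436 s

0.6436 s


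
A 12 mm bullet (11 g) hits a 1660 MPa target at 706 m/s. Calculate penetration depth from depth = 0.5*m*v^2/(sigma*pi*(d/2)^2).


A = pi*(d/2)^2 = pi*(12/2)^2 = 113.097 mm^2
E = 0.5*m*v^2 = 0.5*0.011*706^2 = 2741.4 J
depth = E/(sigma*A) = 2741.4 J / (1660 MPa * 113.097 mm^2) = 2741.4/(1660 * 113.097) m = 0.014602 m ≈ 14.6 mm

14.6 mm


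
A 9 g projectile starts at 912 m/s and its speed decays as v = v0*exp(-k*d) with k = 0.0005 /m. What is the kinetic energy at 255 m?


v = v0*exp(-k*d) = 912*exp(-0.0005*255) = 802.828 m/s
E = 0.5*m*v^2 = 0.5*0.009*802.828^2 = 2900 J

2900 J


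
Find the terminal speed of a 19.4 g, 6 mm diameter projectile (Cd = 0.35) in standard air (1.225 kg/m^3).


A = pi*(d/2)^2 = pi*(6/2000)^2 = 2.82743e-05 m^2
vt = sqrt(2mg/(Cd*rho*A)) = sqrt(2*0.0194*9.81/(0.35 * 1.225 * 2.82743e-05)) = 177.2 m/s

177.2 m/s


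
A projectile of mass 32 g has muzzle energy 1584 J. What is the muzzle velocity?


v = sqrt(2*E/m) = sqrt(2*1584/0.032) = 314.6 m/s

314.6 m/s


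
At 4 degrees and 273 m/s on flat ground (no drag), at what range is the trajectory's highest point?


R = v0^2*sin(2*theta)/g = 273^2*sin(2*4°)/9.81 = 1057.33 m
apex_dist = R/2 = 1057.33/2 = 528.7 m

528.7 m


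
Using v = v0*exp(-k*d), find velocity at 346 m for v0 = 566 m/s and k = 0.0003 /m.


v = v0*exp(-k*d) = 566*exp(-0.0003*346) = 510.2 m/s

510.2 m/s


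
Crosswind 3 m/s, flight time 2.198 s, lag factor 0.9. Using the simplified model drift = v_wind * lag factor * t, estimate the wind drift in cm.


drift = v_wind * lag * t = 3 * 0.9 * 2.198 = 5.9346 m ≈ 593.5 cm

593.5 cm


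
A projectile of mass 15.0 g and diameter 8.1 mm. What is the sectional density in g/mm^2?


SD = m/d^2 = 15.0/8.1^2 = 0.2286 g/mm^2

0.2286 g/mm^2


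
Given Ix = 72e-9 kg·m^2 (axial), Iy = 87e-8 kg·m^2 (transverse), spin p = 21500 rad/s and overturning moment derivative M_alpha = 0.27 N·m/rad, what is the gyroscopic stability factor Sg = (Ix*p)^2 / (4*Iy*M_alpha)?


Sg = Ix^2 * p^2 / (4 * Iy * M_alpha) = (72e-9)^2 * 21500^2 / (4 * 87e-8 * 0.27) = 2.55

2.55


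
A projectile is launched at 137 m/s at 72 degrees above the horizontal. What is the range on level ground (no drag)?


R = v0^2 * sin(2*theta) / g = 137^2 * sin(2*72°) / 9.81 = 1125 m

1125 m


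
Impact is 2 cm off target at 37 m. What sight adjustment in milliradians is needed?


1 mrad subtends 1 cm per 10 m of range, so adj = error_cm / (dist_m / 10) = 2 / (37/10) = 0.5405 mrad

0.5405 mrad


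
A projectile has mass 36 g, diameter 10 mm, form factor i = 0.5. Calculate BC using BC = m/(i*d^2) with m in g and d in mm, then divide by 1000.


BC = m/(i*d^2*1000) = 36/(0.5 * 10^2 * 1000) = 0.00072

0.00072


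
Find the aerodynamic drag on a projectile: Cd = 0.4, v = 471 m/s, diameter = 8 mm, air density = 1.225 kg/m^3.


A = pi*(d/2)^2 = pi*(8/2000)^2 = 5.02655e-05 m^2
Fd = 0.5*Cd*rho*A*v^2 = 0.5*0.4*1.225*5.02655e-05*471^2 = 2.732 N

2.732 N


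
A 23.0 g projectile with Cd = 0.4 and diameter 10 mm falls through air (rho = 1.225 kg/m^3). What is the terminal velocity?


A = pi*(d/2)^2 = pi*(10/2000)^2 = 7.85398e-05 m^2
vt = sqrt(2mg/(Cd*rho*A)) = sqrt(2*0.023*9.81/(0.4 * 1.225 * 7.85398e-05)) = 108.3 m/s

108.3 m/s


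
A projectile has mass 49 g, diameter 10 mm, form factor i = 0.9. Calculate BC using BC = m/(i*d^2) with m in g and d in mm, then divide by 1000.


BC = m/(i*d^2*1000) = 49/(0.9 * 10^2 * 1000) = 0.0005444

0.0005444


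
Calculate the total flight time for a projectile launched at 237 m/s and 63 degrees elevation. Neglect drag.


T = 2*v0*sin(theta)/g = 2*237*sin(63°)/9.81 = 43.05 s

43.05 s


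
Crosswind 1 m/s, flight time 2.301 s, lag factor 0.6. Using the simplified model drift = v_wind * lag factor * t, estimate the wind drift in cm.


drift = v_wind * lag * t = 1 * 0.6 * 2.301 = 1.3806 m ≈ 138.1 cm

138.1 cm


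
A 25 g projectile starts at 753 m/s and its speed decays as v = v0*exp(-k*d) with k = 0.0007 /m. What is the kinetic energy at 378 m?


v = v0*exp(-k*d) = 753*exp(-0.0007*378) = 577.937 m/s
E = 0.5*m*v^2 = 0.5*0.025*577.937^2 = 4175 J

4175 J


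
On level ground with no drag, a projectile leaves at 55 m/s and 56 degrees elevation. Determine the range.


R = v0^2 * sin(2*theta) / g = 55^2 * sin(2*56°) / 9.81 = 285.9 m

285.9 m


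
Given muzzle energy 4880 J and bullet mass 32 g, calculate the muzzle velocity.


v = sqrt(2*E/m) = sqrt(2*4880/0.032) = 552.3 m/s

552.3 m/s


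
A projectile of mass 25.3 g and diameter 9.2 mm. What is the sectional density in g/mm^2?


SD = m/d^2 = 25.3/9.2^2 = 0.2989 g/mm^2

0.2989 g/mm^2


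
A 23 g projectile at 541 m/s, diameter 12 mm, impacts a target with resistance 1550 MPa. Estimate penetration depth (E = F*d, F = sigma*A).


A = pi*(d/2)^2 = pi*(12/2)^2 = 113.097 mm^2
E = 0.5*m*v^2 = 0.5*0.023*541^2 = 3365.83 J
depth = E/(sigma*A) = 3365.83 J / (1550 MPa * 113.097 mm^2) = 3365.83/(1550 * 113.097) m = 0.0192003 m ≈ 19.2 mm

19.2 mm


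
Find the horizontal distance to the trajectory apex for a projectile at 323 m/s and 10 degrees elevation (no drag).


R = v0^2*sin(2*theta)/g = 323^2*sin(2*10°)/9.81 = 3637.37 m
apex_dist = R/2 = 3637.37/2 = 1819 m

1819 m


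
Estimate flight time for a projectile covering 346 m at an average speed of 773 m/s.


t = d/v = 346/773 = 0.4476 s

0.4476 s


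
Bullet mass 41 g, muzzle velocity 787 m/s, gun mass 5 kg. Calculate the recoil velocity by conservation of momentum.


v_recoil = m_p * v_p / m_gun = 0.041 * 787 / 5 = 6.453 m/s

6.453 m/s


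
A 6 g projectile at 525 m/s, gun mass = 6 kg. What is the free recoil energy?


v_r = m_p*v_p/m_gun = 0.006*525/6 = 0.525 m/s, E_r = 0.5*m_gun*v_r^2 = 0.5*6*0.525^2 = 0.8269 J

0.8269 J


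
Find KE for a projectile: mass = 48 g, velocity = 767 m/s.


E = 0.5*m*v^2 = 0.5*0.048*767^2 = 14119 J

14119 J


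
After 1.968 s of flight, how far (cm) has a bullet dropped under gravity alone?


drop = 0.5*g*t^2 = 0.5*9.81*1.968^2 = 18.9972 m ≈ 1900 cm

1900 cm


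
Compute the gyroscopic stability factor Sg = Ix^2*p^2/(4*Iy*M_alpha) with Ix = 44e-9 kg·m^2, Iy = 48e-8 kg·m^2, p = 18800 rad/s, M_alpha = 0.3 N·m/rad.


Sg = Ix^2 * p^2 / (4 * Iy * M_alpha) = (44e-9)^2 * 18800^2 / (4 * 48e-8 * 0.3) = 1.188

1.188


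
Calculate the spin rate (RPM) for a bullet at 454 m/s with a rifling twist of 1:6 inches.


twist_m = 6*0.0254 = 0.1524 m
spin = v/twist = 454/0.1524 = 2979.003 rev/s
RPM = spin*60 = 2979.003*60 ≈ 178740 RPM

178740 RPM


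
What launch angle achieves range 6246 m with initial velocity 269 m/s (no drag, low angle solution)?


sin(2*theta) = R*g/v0^2 = 6246*9.81/269^2 = 0.846772, theta = arcsin(0.846772)/2 = 28.93°

28.93 degrees


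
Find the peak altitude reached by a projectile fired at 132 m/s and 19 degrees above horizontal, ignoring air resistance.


H = (v0*sin(theta))^2 / (2g) = (132*sin(19°))^2 / (2*9.81) = 94.13 m

94.13 m


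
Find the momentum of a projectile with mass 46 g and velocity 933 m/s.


p = m*v = 0.046*933 = 42.92 kg·m/s

42.92 kg·m/s


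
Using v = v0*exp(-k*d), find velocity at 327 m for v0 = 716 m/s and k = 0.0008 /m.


v = v0*exp(-k*d) = 716*exp(-0.0008*327) = 551.2 m/s

551.2 m/s


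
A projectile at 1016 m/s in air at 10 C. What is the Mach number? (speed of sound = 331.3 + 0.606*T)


a = 331.3 + 0.606*(10) = 337.36 m/s
M = v/a = 1016/337.36 = 3.012

3.012


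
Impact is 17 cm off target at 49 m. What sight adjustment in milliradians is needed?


1 mrad subtends 1 cm per 10 m of range, so adj = error_cm / (dist_m / 10) = 17 / (49/10) = 3.469 mrad

3.469 mrad


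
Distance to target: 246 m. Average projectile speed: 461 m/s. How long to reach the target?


t = d/v = 246/461 = 0.5336 s

0.5336 s


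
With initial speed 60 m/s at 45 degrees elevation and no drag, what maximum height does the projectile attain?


H = (v0*sin(theta))^2 / (2g) = (60*sin(45°))^2 / (2*9.81) = 91.74 m

91.74 m


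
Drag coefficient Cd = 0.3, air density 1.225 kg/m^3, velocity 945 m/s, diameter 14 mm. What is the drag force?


A = pi*(d/2)^2 = pi*(14/2000)^2 = 1.53938e-04 m^2
Fd = 0.5*Cd*rho*A*v^2 = 0.5*0.3*1.225*1.53938e-04*945^2 = 25.26 N

25.26 N


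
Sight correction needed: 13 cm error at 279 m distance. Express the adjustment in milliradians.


1 mrad subtends 1 cm per 10 m of range, so adj = error_cm / (dist_m / 10) = 13 / (279/10) = 0.4659 mrad

0.4659 mrad


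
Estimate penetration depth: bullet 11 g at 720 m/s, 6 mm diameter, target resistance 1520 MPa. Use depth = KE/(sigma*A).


A = pi*(d/2)^2 = pi*(6/2)^2 = 28.2743 mm^2
E = 0.5*m*v^2 = 0.5*0.011*720^2 = 2851.2 J
depth = E/(sigma*A) = 2851.2 J / (1520 MPa * 28.2743 mm^2) = 2851.2/(1520 * 28.2743) m = 0.0663425 m ≈ 66.34 mm

66.34 mm


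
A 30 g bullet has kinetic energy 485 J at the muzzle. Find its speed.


v = sqrt(2*E/m) = sqrt(2*485/0.03) = 179.8 m/s

179.8 m/s


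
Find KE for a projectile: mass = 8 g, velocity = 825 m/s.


E = 0.5*m*v^2 = 0.5*0.008*825^2 = 2722 J

2722 J


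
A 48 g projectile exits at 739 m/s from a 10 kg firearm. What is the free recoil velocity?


v_recoil = m_p * v_p / m_gun = 0.048 * 739 / 10 = 3.547 m/s

3.547 m/s


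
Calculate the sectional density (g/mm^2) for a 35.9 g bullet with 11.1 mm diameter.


SD = m/d^2 = 35.9/11.1^2 = 0.2914 g/mm^2

0.2914 g/mm^2


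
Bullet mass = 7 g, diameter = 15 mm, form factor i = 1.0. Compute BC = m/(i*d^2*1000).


BC = m/(i*d^2*1000) = 7/(1.0 * 15^2 * 1000) = 3.111e-05

3.111e-05


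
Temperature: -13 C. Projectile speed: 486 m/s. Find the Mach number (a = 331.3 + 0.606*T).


a = 331.3 + 0.606*(-13) = 323.422 m/s
M = v/a = 486/323.422 = 1.503

1.503


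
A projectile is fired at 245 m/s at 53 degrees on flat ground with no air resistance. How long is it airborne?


T = 2*v0*sin(theta)/g = 2*245*sin(53°)/9.81 = 39.89 s

39.89 s


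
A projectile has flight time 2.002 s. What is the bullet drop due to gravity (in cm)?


drop = 0.5*g*t^2 = 0.5*9.81*2.002^2 = 19.6593 m ≈ 1966 cm

1966 cm


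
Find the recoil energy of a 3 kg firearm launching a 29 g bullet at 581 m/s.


v_r = m_p*v_p/m_gun = 0.029*581/3 = 5.61633 m/s, E_r = 0.5*m_gun*v_r^2 = 0.5*3*5.61633^2 = 47.31 J

47.31 J


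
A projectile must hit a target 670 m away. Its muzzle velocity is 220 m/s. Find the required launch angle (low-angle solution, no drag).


sin(2*theta) = R*g/v0^2 = 670*9.81/220^2 = 0.1358, theta = arcsin(0.1358)/2 = 3.902°

3.902 degrees


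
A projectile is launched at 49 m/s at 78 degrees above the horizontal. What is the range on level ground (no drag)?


R = v0^2 * sin(2*theta) / g = 49^2 * sin(2*78°) / 9.81 = 99.55 m

99.55 m


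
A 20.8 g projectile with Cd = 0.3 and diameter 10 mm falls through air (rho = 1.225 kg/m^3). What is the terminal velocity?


A = pi*(d/2)^2 = pi*(10/2000)^2 = 7.85398e-05 m^2
vt = sqrt(2mg/(Cd*rho*A)) = sqrt(2*0.0208*9.81/(0.3 * 1.225 * 7.85398e-05)) = 118.9 m/s

118.9 m/s


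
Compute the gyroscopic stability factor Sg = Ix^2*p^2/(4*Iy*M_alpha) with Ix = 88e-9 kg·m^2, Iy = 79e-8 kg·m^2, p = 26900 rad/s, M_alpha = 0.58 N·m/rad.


Sg = Ix^2 * p^2 / (4 * Iy * M_alpha) = (88e-9)^2 * 26900^2 / (4 * 79e-8 * 0.58) = 3.057

3.057


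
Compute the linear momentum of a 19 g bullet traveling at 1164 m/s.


p = m*v = 0.019*1164 = 22.12 kg·m/s

22.12 kg·m/s


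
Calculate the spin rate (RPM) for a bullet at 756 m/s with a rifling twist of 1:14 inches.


twist_m = 14*0.0254 = 0.3556 m
spin = v/twist = 756/0.3556 = 2125.984 rev/s
RPM = spin*60 = 2125.984*60 ≈ 127559 RPM

127559 RPM


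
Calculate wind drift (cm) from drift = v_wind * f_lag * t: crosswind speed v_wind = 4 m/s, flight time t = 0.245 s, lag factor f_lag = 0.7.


drift = v_wind * lag * t = 4 * 0.7 * 0.245 = 0.686 m ≈ 68.6 cm

68.6 cm


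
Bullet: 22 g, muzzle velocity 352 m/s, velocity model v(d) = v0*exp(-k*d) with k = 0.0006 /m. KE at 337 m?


v = v0*exp(-k*d) = 352*exp(-0.0006*337) = 287.56 m/s
E = 0.5*m*v^2 = 0.5*0.022*287.56^2 = 909.6 J

909.6 J


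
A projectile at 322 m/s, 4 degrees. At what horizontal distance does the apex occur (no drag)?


R = v0^2*sin(2*theta)/g = 322^2*sin(2*4°)/9.81 = 1470.95 m
apex_dist = R/2 = 1470.95/2 = 735.5 m

735.5 m


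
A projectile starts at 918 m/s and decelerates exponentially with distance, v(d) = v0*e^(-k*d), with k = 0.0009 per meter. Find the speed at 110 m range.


v = v0*exp(-k*d) = 918*exp(-0.0009*110) = 831.5 m/s

831.5 m/s


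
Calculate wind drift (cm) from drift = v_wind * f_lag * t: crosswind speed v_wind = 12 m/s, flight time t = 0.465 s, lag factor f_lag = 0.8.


drift = v_wind * lag * t = 12 * 0.8 * 0.465 = 4.464 m ≈ 446.4 cm

446.4 cm


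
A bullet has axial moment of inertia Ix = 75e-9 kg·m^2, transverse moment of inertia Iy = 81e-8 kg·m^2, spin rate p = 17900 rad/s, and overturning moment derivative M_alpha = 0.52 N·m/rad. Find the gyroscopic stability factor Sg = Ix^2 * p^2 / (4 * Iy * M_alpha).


Sg = Ix^2 * p^2 / (4 * Iy * M_alpha) = (75e-9)^2 * 17900^2 / (4 * 81e-8 * 0.52) = 1.07

1.07


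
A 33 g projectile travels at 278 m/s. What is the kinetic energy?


E = 0.5*m*v^2 = 0.5*0.033*278^2 = 1275 J

1275 J


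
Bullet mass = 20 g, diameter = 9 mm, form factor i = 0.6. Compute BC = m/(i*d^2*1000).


BC = m/(i*d^2*1000) = 20/(0.6 * 9^2 * 1000) = 0.0004115

0.0004115


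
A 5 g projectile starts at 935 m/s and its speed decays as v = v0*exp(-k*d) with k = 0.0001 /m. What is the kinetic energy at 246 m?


v = v0*exp(-k*d) = 935*exp(-0.0001*246) = 912.28 m/s
E = 0.5*m*v^2 = 0.5*0.005*912.28^2 = 2081 J

2081 J


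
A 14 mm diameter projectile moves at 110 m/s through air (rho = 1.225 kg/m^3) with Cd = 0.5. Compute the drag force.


A = pi*(d/2)^2 = pi*(14/2000)^2 = 1.53938e-04 m^2
Fd = 0.5*Cd*rho*A*v^2 = 0.5*0.5*1.225*1.53938e-04*110^2 = 0.5704 N

0.5704 N


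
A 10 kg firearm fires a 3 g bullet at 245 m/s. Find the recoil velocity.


v_recoil = m_p * v_p / m_gun = 0.003 * 245 / 10 = 0.0735 m/s

0.0735 m/s


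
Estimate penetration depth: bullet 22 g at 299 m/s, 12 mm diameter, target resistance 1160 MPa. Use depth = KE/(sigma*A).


A = pi*(d/2)^2 = pi*(12/2)^2 = 113.097 mm^2
E = 0.5*m*v^2 = 0.5*0.022*299^2 = 983.411 J
depth = E/(sigma*A) = 983.411 J / (1160 MPa * 113.097 mm^2) = 983.411/(1160 * 113.097) m = 0.00749592 m ≈ 7.496 mm

7.496 mm


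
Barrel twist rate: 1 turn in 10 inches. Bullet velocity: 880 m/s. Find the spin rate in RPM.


twist_m = 10*0.0254 = 0.254 m
spin = v/twist = 880/0.254 = 3464.567 rev/s
RPM = spin*60 = 3464.567*60 ≈ 207874 RPM

207874 RPM


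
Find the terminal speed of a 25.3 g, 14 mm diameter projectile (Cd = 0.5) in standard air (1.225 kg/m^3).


A = pi*(d/2)^2 = pi*(14/2000)^2 = 1.53938e-04 m^2
vt = sqrt(2mg/(Cd*rho*A)) = sqrt(2*0.0253*9.81/(0.5 * 1.225 * 1.53938e-04)) = 72.56 m/s

72.56 m/s


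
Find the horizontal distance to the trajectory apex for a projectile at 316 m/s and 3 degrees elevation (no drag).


R = v0^2*sin(2*theta)/g = 316^2*sin(2*3°)/9.81 = 1064 m
apex_dist = R/2 = 1064/2 = 532 m

532 m


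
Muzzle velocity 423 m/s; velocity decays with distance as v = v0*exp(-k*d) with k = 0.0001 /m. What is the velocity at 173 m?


v = v0*exp(-k*d) = 423*exp(-0.0001*173) = 415.7 m/s

415.7 m/s


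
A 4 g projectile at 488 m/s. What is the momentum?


p = m*v = 0.004*488 = 1.952 kg·m/s

1.952 kg·m/s


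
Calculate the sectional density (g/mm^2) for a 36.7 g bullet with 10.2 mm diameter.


SD = m/d^2 = 36.7/10.2^2 = 0.3527 g/mm^2

0.3527 g/mm^2


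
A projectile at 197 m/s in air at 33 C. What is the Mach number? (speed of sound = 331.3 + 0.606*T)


a = 331.3 + 0.606*(33) = 351.298 m/s
M = v/a = 197/351.298 = 0.5608

0.5608


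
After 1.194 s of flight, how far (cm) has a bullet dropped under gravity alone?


drop = 0.5*g*t^2 = 0.5*9.81*1.194^2 = 6.99274 m ≈ 699.3 cm

699.3 cm


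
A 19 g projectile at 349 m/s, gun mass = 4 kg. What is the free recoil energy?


v_r = m_p*v_p/m_gun = 0.019*349/4 = 1.65775 m/s, E_r = 0.5*m_gun*v_r^2 = 0.5*4*1.65775^2 = 5.496 J

5.496 J


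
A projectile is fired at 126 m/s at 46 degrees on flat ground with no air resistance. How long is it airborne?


T = 2*v0*sin(theta)/g = 2*126*sin(46°)/9.81 = 18.48 s

18.48 s


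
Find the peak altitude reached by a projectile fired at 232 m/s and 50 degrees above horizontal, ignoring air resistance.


H = (v0*sin(theta))^2 / (2g) = (232*sin(50°))^2 / (2*9.81) = 1610 m

1610 m


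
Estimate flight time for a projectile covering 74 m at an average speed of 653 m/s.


t = d/v = 74/653 = 0.1133 s

0.1133 s


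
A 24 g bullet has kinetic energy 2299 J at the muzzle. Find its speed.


v = sqrt(2*E/m) = sqrt(2*2299/0.024) = 437.7 m/s

437.7 m/s


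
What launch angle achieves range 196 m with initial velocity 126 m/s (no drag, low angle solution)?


sin(2*theta) = R*g/v0^2 = 196*9.81/126^2 = 0.121111, theta = arcsin(0.121111)/2 = 3.478°

3.478 degrees


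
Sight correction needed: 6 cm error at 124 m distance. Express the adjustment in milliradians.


1 mrad subtends 1 cm per 10 m of range, so adj = error_cm / (dist_m / 10) = 6 / (124/10) = 0.4839 mrad

0.4839 mrad


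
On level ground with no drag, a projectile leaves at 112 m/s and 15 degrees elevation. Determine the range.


R = v0^2 * sin(2*theta) / g = 112^2 * sin(2*15°) / 9.81 = 639.3 m

639.3 m


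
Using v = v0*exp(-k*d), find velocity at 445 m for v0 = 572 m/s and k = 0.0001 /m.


v = v0*exp(-k*d) = 572*exp(-0.0001*445) = 547.1 m/s

547.1 m/s


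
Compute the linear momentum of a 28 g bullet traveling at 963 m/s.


p = m*v = 0.028*963 = 26.96 kg·m/s

26.96 kg·m/s


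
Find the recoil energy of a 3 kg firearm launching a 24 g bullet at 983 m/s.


v_r = m_p*v_p/m_gun = 0.024*983/3 = 7.864 m/s, E_r = 0.5*m_gun*v_r^2 = 0.5*3*7.864^2 = 92.76 J

92.76 J


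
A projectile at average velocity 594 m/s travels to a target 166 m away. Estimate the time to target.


t = d/v = 166/594 = 0.2795 s

0.2795 s


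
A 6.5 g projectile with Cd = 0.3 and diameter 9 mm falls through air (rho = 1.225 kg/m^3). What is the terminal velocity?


A = pi*(d/2)^2 = pi*(9/2000)^2 = 6.36173e-05 m^2
vt = sqrt(2mg/(Cd*rho*A)) = sqrt(2*0.0065*9.81/(0.3 * 1.225 * 6.36173e-05)) = 73.86 m/s

73.86 m/s


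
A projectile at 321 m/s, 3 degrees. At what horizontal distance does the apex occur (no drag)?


R = v0^2*sin(2*theta)/g = 321^2*sin(2*3°)/9.81 = 1097.93 m
apex_dist = R/2 = 1097.93/2 = 549 m

549 m


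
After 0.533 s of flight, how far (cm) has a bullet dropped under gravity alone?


drop = 0.5*g*t^2 = 0.5*9.81*0.533^2 = 1.39346 m ≈ 139.3 cm

139.3 cm


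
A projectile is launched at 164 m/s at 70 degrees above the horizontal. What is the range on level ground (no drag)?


R = v0^2 * sin(2*theta) / g = 164^2 * sin(2*70°) / 9.81 = 1762 m

1762 m


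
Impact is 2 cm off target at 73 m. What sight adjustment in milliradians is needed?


1 mrad subtends 1 cm per 10 m of range, so adj = error_cm / (dist_m / 10) = 2 / (73/10) = 0.274 mrad

0.274 mrad


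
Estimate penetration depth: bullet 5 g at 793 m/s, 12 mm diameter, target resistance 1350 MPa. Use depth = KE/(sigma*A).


A = pi*(d/2)^2 = pi*(12/2)^2 = 113.097 mm^2
E = 0.5*m*v^2 = 0.5*0.005*793^2 = 1572.12 J
depth = E/(sigma*A) = 1572.12 J / (1350 MPa * 113.097 mm^2) = 1572.12/(1350 * 113.097) m = 0.0102968 m ≈ 10.3 mm

10.3 mm


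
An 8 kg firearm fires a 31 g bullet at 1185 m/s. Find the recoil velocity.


v_recoil = m_p * v_p / m_gun = 0.031 * 1185 / 8 = 4.592 m/s

4.592 m/s


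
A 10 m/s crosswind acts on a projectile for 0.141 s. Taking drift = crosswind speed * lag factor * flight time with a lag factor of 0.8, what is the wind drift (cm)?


drift = v_wind * lag * t = 10 * 0.8 * 0.141 = 1.128 m ≈ 112.8 cm

112.8 cm


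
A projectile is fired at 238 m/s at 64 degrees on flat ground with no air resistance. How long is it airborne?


T = 2*v0*sin(theta)/g = 2*238*sin(64°)/9.81 = 43.61 s

43.61 s


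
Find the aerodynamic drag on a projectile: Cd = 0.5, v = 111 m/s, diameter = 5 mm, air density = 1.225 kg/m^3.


A = pi*(d/2)^2 = pi*(5/2000)^2 = 1.96350e-05 m^2
Fd = 0.5*Cd*rho*A*v^2 = 0.5*0.5*1.225*1.96350e-05*111^2 = 0.07409 N

0.07409 N


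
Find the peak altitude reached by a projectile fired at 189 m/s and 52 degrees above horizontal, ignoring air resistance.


H = (v0*sin(theta))^2 / (2g) = (189*sin(52°))^2 / (2*9.81) = 1131 m

1131 m


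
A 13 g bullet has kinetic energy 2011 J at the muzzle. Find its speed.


v = sqrt(2*E/m) = sqrt(2*2011/0.013) = 556.2 m/s

556.2 m/s


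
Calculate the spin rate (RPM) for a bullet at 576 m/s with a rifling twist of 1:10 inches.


twist_m = 10*0.0254 = 0.254 m
spin = v/twist = 576/0.254 = 2267.717 rev/s
RPM = spin*60 = 2267.717*60 ≈ 136063 RPM

136063 RPM


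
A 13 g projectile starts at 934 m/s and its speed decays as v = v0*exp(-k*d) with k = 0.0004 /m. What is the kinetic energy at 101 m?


v = v0*exp(-k*d) = 934*exp(-0.0004*101) = 897.018 m/s
E = 0.5*m*v^2 = 0.5*0.013*897.018^2 = 5230 J

5230 J


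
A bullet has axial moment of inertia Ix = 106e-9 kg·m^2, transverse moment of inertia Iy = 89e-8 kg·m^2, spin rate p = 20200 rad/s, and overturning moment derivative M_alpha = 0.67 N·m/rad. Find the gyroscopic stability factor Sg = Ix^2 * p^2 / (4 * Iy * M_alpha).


Sg = Ix^2 * p^2 / (4 * Iy * M_alpha) = (106e-9)^2 * 20200^2 / (4 * 89e-8 * 0.67) = 1.922

1.922


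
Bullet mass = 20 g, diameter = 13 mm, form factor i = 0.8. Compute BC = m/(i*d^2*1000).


BC = m/(i*d^2*1000) = 20/(0.8 * 13^2 * 1000) = 0.0001479

0.0001479


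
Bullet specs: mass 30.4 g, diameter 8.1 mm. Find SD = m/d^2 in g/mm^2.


SD = m/d^2 = 30.4/8.1^2 = 0.4633 g/mm^2

0.4633 g/mm^2


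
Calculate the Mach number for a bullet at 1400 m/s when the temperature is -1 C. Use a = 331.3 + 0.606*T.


a = 331.3 + 0.606*(-1) = 330.694 m/s
M = v/a = 1400/330.694 = 4.234

4.234


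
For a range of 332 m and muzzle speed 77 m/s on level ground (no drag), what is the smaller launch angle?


sin(2*theta) = R*g/v0^2 = 332*9.81/77^2 = 0.54932, theta = arcsin(0.54932)/2 = 16.66°

16.66 degrees
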